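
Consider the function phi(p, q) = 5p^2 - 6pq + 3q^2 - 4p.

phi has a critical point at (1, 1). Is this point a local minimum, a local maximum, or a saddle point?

local minimum

The Hessian of phi is constant: H = [[10, -6], [-6, 6]].
det(H) = 10·6 − (-6)² = 24.
det(H) > 0 and tr(H) = 16 > 0, so H is positive definite and the point is a local minimum.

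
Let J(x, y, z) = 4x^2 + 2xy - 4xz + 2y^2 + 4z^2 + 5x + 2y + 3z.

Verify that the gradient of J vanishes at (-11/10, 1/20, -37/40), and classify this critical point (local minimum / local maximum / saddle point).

local minimum

∇J = (8x + 2y - 4z + 5, 2x + 4y + 2, -4x + 8z + 3); substituting (-11/10, 1/20, -37/40) gives ∇J = (0, 0, 0), so (-11/10, 1/20, -37/40) is indeed a critical point.
The Hessian is constant: H = [[8, 2, -4], [2, 4, 0], [-4, 0, 8]].
Leading principal minors: Δ₁ = 8, Δ₂ = 28, Δ₃ = 160.
All leading minors are positive, so H is positive definite: a local minimum.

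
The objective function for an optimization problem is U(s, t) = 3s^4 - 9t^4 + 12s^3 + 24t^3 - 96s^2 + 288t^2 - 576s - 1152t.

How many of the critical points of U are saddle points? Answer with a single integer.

U separates as a function of s plus a function of t, so ∇U=0 decouples.
∂U/∂s = 12(s - 4)(s + 3)(s + 4) = 0 at s ∈ {-4, -3, 4}; ∂U/∂t = -36(t - 4)(t - 2)(t + 4) = 0 at t ∈ {-4, 2, 4}.
The Hessian is diagonal: diag(U_ss, U_tt). Second derivatives: U_ss(-4)=96, U_ss(-3)=-84, U_ss(4)=672; U_tt(-4)=-1728, U_tt(2)=432, U_tt(4)=-576.
Saddle points occur where the two diagonal entries have opposite signs: (-4, -4), (-4, 4), (-3, 2), (4, -4), (4, 4). Count: 5.

5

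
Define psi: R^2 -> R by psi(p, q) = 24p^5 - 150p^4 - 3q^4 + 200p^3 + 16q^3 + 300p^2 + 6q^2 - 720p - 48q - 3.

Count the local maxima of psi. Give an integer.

4

psi separates as a function of p plus a function of q, so ∇psi=0 decouples.
∂psi/∂p = 120(p - 3)(p - 2)(p - 1)(p + 1) = 0 at p ∈ {-1, 1, 2, 3}; ∂psi/∂q = -12(q - 4)(q - 1)(q + 1) = 0 at q ∈ {-1, 1, 4}.
The Hessian is diagonal: diag(psi_pp, psi_qq). Second derivatives: psi_pp(-1)=-2880, psi_pp(1)=480, psi_pp(2)=-360, psi_pp(3)=960; psi_qq(-1)=-120, psi_qq(1)=72, psi_qq(4)=-180.
Local maxima occur where both diagonal entries negative: (-1, -1), (-1, 4), (2, -1), (2, 4). Count: 4.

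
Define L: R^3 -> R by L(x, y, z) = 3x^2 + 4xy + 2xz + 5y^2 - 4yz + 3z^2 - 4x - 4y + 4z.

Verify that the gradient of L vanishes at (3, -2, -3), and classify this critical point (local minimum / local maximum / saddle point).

∇L = (6x + 4y + 2z - 4, 4x + 10y - 4z - 4, 2x - 4y + 6z + 4); substituting (3, -2, -3) gives ∇L = (0, 0, 0), so (3, -2, -3) is indeed a critical point.
The Hessian is constant: H = [[6, 4, 2], [4, 10, -4], [2, -4, 6]].
Leading principal minors: Δ₁ = 6, Δ₂ = 44, Δ₃ = 64.
All leading minors are positive, so H is positive definite: a local minimum.

local minimum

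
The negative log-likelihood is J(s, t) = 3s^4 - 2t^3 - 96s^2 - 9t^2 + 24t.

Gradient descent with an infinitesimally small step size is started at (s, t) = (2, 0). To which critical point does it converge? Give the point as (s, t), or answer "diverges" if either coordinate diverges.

(4, -4)

J is separable, so gradient descent decouples: s follows -∂J/∂s, t follows -∂J/∂t.
∂J/∂s = 12s(s - 4)(s + 4); at s=2 this is -288, so s increases.
∂J/∂t = -6(t - 1)(t + 4); at t=0 this is 24, so t decreases.
s converges to its nearest critical value 4 (a local min of the s-part); t converges to -4. The iterate converges to (4, -4).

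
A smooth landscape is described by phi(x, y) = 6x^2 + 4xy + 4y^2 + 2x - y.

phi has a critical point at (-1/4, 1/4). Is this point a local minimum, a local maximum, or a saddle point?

local minimum

The Hessian of phi is constant: H = [[12, 4], [4, 8]].
det(H) = 12·8 − 4² = 80.
det(H) > 0 and tr(H) = 20 > 0, so H is positive definite and the point is a local minimum.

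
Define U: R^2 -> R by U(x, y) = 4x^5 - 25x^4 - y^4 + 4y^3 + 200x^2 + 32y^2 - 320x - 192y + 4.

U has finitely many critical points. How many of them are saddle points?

U separates as a function of x plus a function of y, so ∇U=0 decouples.
∂U/∂x = 20(x - 4)(x - 2)(x - 1)(x + 2) = 0 at x ∈ {-2, 1, 2, 4}; ∂U/∂y = -4(y - 4)(y - 3)(y + 4) = 0 at y ∈ {-4, 3, 4}.
The Hessian is diagonal: diag(U_xx, U_yy). Second derivatives: U_xx(-2)=-1440, U_xx(1)=180, U_xx(2)=-160, U_xx(4)=720; U_yy(-4)=-224, U_yy(3)=28, U_yy(4)=-32.
Saddle points occur where the two diagonal entries have opposite signs: (-2, 3), (1, -4), (1, 4), (2, 3), (4, -4), (4, 4). Count: 6.

6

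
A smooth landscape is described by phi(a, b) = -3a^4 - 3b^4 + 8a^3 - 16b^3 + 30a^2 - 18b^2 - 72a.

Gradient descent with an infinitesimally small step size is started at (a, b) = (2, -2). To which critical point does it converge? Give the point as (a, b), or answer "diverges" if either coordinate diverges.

phi is separable, so gradient descent decouples: a follows -∂phi/∂a, b follows -∂phi/∂b.
∂phi/∂a = -12(a - 3)(a - 1)(a + 2); at a=2 this is 48, so a decreases.
∂phi/∂b = -12b(b + 1)(b + 3); at b=-2 this is -24, so b increases.
a converges to its nearest critical value 1 (a local min of the a-part); b converges to -1. The iterate converges to (1, -1).

(1, -1)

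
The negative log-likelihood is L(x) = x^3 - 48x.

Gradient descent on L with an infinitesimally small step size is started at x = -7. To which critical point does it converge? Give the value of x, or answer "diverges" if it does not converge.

diverges

L'(x) = 3(x - 4)(x + 4), so L'(-7) = 99.
Gradient descent moves in the -L' direction, i.e. x is decreasing.
There is no critical point below x=-7, and L' keeps the same sign, so the iterate runs off to −∞.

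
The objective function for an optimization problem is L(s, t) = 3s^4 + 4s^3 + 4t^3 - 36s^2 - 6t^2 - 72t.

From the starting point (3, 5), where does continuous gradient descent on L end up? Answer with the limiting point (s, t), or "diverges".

L is separable, so gradient descent decouples: s follows -∂L/∂s, t follows -∂L/∂t.
∂L/∂s = 12s(s - 2)(s + 3); at s=3 this is 216, so s decreases.
∂L/∂t = 12(t - 3)(t + 2); at t=5 this is 168, so t decreases.
s converges to its nearest critical value 2 (a local min of the s-part); t converges to 3. The iterate converges to (2, 3).

(2, 3)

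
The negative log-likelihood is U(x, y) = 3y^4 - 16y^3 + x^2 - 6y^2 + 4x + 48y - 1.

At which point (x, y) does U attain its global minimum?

U(x,y) separates as P(x) + Q(y) − 1, so its minimum is min P + min Q − 1.
P'(x) = 2x + 4 vanishes at x ∈ {-2}; Q'(y) = 12(y - 4)(y - 1)(y + 1) vanishes at y ∈ {-1, 1, 4}.
Local minima of P (where P''>0): P(-2)=-4. Local minima of Q: Q(-1)=-35, Q(4)=-160.
So the global minimum of U is P(-2) + Q(4) − 1 = -4 − 160 − 1 = -165, attained at (-2, 4).

(-2, 4)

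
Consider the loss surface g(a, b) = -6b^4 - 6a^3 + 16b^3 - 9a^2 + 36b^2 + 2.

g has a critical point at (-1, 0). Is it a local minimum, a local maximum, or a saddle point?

The mixed partial ∂²g/∂a∂b is 0, so the Hessian at any point is diag(g_aa, g_bb) = diag(-18(2a + 1), 24(-3b^2 + 4b + 3)).
At (-1, 0): H = diag(18, 72).
Both eigenvalues are positive, so H is positive definite: a local minimum.

local minimum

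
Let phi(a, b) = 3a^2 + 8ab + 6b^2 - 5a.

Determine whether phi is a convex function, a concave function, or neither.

phi is quadratic, so its Hessian is the constant matrix H = [[6, 8], [8, 12]].
det(H) = 8, tr(H) = 18.
det(H) > 0 and tr(H) > 0, so H is positive definite everywhere: convex.

convex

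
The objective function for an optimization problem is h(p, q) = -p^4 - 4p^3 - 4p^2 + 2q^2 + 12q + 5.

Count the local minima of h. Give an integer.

h separates as a function of p plus a function of q, so ∇h=0 decouples.
∂h/∂p = -4p(p + 1)(p + 2) = 0 at p ∈ {-2, -1, 0}; ∂h/∂q = 4(q + 3) = 0 at q ∈ {-3}.
The Hessian is diagonal: diag(h_pp, h_qq). Second derivatives: h_pp(-2)=-8, h_pp(-1)=4, h_pp(0)=-8; h_qq(-3)=4.
Local minima occur where both diagonal entries positive: (-1, -3). Count: 1.

1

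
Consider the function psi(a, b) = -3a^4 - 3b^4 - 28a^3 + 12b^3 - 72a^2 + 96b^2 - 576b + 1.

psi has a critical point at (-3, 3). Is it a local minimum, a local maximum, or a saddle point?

The mixed partial ∂²psi/∂a∂b is 0, so the Hessian at any point is diag(psi_aa, psi_bb) = diag(-12(3a^2 + 14a + 12), 12(-3b^2 + 6b + 16)).
At (-3, 3): H = diag(36, 84).
Both eigenvalues are positive, so H is positive definite: a local minimum.

local minimum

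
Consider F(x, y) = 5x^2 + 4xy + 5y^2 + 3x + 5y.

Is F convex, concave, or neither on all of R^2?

F is quadratic, so its Hessian is the constant matrix H = [[10, 4], [4, 10]].
det(H) = 84, tr(H) = 20.
det(H) > 0 and tr(H) > 0, so H is positive definite everywhere: convex.

convex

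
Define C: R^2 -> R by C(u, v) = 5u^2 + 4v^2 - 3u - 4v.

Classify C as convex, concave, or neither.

convex

C is quadratic, so its Hessian is the constant matrix H = [[10, 0], [0, 8]].
det(H) = 80, tr(H) = 18.
det(H) > 0 and tr(H) > 0, so H is positive definite everywhere: convex.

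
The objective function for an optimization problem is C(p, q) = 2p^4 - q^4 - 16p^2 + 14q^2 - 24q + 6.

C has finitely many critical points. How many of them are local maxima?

C separates as a function of p plus a function of q, so ∇C=0 decouples.
∂C/∂p = 8p(p - 2)(p + 2) = 0 at p ∈ {-2, 0, 2}; ∂C/∂q = -4(q - 2)(q - 1)(q + 3) = 0 at q ∈ {-3, 1, 2}.
The Hessian is diagonal: diag(C_pp, C_qq). Second derivatives: C_pp(-2)=64, C_pp(0)=-32, C_pp(2)=64; C_qq(-3)=-80, C_qq(1)=16, C_qq(2)=-20.
Local maxima occur where both diagonal entries negative: (0, -3), (0, 2). Count: 2.

2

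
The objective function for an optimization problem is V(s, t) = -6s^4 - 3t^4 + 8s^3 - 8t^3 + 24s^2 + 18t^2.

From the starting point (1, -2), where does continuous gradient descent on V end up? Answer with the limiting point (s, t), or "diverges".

V is separable, so gradient descent decouples: s follows -∂V/∂s, t follows -∂V/∂t.
∂V/∂s = -24s(s - 2)(s + 1); at s=1 this is 48, so s decreases.
∂V/∂t = -12t(t - 1)(t + 3); at t=-2 this is -72, so t increases.
s converges to its nearest critical value 0 (a local min of the s-part); t converges to 0. The iterate converges to (0, 0).

(0, 0)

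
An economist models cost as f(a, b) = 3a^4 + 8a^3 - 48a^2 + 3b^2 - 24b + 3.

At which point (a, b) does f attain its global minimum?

f(a,b) separates as P(a) + Q(b) + 3, so its minimum is min P + min Q + 3.
P'(a) = 12a(a - 2)(a + 4) vanishes at a ∈ {-4, 0, 2}; Q'(b) = 6b - 24 vanishes at b ∈ {4}.
Local minima of P (where P''>0): P(-4)=-512, P(2)=-80. Local minima of Q: Q(4)=-48.
So the global minimum of f is P(-4) + Q(4) + 3 = -512 − 48 + 3 = -557, attained at (-4, 4).

(-4, 4)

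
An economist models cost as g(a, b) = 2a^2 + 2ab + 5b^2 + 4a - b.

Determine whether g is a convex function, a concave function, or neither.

convex

g is quadratic, so its Hessian is the constant matrix H = [[4, 2], [2, 10]].
det(H) = 36, tr(H) = 14.
det(H) > 0 and tr(H) > 0, so H is positive definite everywhere: convex.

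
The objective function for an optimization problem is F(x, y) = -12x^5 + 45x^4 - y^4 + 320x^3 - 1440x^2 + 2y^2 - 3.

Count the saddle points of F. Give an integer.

6

F separates as a function of x plus a function of y, so ∇F=0 decouples.
∂F/∂x = -60x(x - 4)(x - 3)(x + 4) = 0 at x ∈ {-4, 0, 3, 4}; ∂F/∂y = -4y(y - 1)(y + 1) = 0 at y ∈ {-1, 0, 1}.
The Hessian is diagonal: diag(F_xx, F_yy). Second derivatives: F_xx(-4)=13440, F_xx(0)=-2880, F_xx(3)=1260, F_xx(4)=-1920; F_yy(-1)=-8, F_yy(0)=4, F_yy(1)=-8.
Saddle points occur where the two diagonal entries have opposite signs: (-4, -1), (-4, 1), (0, 0), (3, -1), (3, 1), (4, 0). Count: 6.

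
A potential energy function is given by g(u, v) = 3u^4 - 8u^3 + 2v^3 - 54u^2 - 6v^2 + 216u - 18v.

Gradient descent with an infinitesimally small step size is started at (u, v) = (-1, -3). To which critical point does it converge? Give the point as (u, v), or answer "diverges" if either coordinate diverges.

diverges

g is separable, so gradient descent decouples: u follows -∂g/∂u, v follows -∂g/∂v.
∂g/∂u = 12(u - 3)(u - 2)(u + 3); at u=-1 this is 288, so u decreases.
∂g/∂v = 6(v - 3)(v + 1); at v=-3 this is 72, so v decreases.
The v-coordinate has no critical point in that direction and runs off to infinity.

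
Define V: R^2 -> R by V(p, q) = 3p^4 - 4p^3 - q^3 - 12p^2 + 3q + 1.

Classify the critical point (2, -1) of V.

The mixed partial ∂²V/∂p∂q is 0, so the Hessian at any point is diag(V_pp, V_qq) = diag(12(3p^2 - 2p - 2), -6q).
At (2, -1): H = diag(72, 6).
Both eigenvalues are positive, so H is positive definite: a local minimum.

local minimum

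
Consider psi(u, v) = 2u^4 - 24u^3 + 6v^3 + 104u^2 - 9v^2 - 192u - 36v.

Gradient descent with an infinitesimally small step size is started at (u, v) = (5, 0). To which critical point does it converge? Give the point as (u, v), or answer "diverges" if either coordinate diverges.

(4, 2)

psi is separable, so gradient descent decouples: u follows -∂psi/∂u, v follows -∂psi/∂v.
∂psi/∂u = 8(u - 4)(u - 3)(u - 2); at u=5 this is 48, so u decreases.
∂psi/∂v = 18(v - 2)(v + 1); at v=0 this is -36, so v increases.
u converges to its nearest critical value 4 (a local min of the u-part); v converges to 2. The iterate converges to (4, 2).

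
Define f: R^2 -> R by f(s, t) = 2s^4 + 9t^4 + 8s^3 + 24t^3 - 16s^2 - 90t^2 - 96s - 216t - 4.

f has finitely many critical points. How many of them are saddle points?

4

f separates as a function of s plus a function of t, so ∇f=0 decouples.
∂f/∂s = 8(s - 2)(s + 2)(s + 3) = 0 at s ∈ {-3, -2, 2}; ∂f/∂t = 36(t - 2)(t + 1)(t + 3) = 0 at t ∈ {-3, -1, 2}.
The Hessian is diagonal: diag(f_ss, f_tt). Second derivatives: f_ss(-3)=40, f_ss(-2)=-32, f_ss(2)=160; f_tt(-3)=360, f_tt(-1)=-216, f_tt(2)=540.
Saddle points occur where the two diagonal entries have opposite signs: (-3, -1), (-2, -3), (-2, 2), (2, -1). Count: 4.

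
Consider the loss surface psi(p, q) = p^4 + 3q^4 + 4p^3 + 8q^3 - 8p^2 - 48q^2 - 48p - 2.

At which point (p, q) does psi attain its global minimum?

psi(p,q) separates as A(p) + B(q) − 2, so its minimum is min A + min B − 2.
A'(p) = 4(p - 2)(p + 2)(p + 3) vanishes at p ∈ {-3, -2, 2}; B'(q) = 12q(q - 2)(q + 4) vanishes at q ∈ {-4, 0, 2}.
Local minima of A (where A''>0): A(-3)=45, A(2)=-80. Local minima of B: B(-4)=-512, B(2)=-80.
So the global minimum of psi is A(2) + B(-4) − 2 = -80 − 512 − 2 = -594, attained at (2, -4).

(2, -4)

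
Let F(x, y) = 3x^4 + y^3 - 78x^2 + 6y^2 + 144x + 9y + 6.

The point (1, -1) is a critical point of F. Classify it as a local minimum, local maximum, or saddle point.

The mixed partial ∂²F/∂x∂y is 0, so the Hessian at any point is diag(F_xx, F_yy) = diag(12(3x^2 - 13), 6(y + 2)).
At (1, -1): H = diag(-120, 6).
The eigenvalues have opposite signs, so H is indefinite: a saddle point.

saddle point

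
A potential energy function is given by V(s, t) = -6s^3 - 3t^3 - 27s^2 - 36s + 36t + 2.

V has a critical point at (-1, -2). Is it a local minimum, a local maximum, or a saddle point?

The mixed partial ∂²V/∂s∂t is 0, so the Hessian at any point is diag(V_ss, V_tt) = diag(-18(2s + 3), -18t).
At (-1, -2): H = diag(-18, 36).
The eigenvalues have opposite signs, so H is indefinite: a saddle point.

saddle point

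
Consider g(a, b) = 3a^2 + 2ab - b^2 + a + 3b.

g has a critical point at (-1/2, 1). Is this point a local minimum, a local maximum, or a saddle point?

saddle point

The Hessian of g is constant: H = [[6, 2], [2, -2]].
det(H) = 6·(-2) − 2² = -16.
Since det(H) < 0, H is indefinite and the critical point is a saddle point.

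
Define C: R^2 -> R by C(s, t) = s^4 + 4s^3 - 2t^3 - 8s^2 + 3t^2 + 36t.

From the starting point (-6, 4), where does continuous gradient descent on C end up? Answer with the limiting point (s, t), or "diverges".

C is separable, so gradient descent decouples: s follows -∂C/∂s, t follows -∂C/∂t.
∂C/∂s = 4s(s - 1)(s + 4); at s=-6 this is -336, so s increases.
∂C/∂t = -6(t - 3)(t + 2); at t=4 this is -36, so t increases.
The t-coordinate has no critical point in that direction and runs off to infinity.

diverges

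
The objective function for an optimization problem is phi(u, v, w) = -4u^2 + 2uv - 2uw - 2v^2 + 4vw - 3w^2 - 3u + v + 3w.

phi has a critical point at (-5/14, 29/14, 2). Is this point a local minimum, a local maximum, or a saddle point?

local maximum

The Hessian is constant: H = [[-8, 2, -2], [2, -4, 4], [-2, 4, -6]].
Leading principal minors: Δ₁ = -8, Δ₂ = 28, Δ₃ = -56.
The minors alternate sign starting negative (−, +, −), so H is negative definite: a local maximum.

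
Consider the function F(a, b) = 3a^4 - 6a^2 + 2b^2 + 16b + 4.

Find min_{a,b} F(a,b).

-31

F(a,b) separates as P(a) + Q(b) + 4, so its minimum is min P + min Q + 4.
P'(a) = 12a(a - 1)(a + 1) vanishes at a ∈ {-1, 0, 1}; Q'(b) = 4b + 16 vanishes at b ∈ {-4}.
Local minima of P (where P''>0): P(-1)=-3, P(1)=-3. Local minima of Q: Q(-4)=-32.
So the global minimum of F is P(-1) + Q(-4) + 4 = -3 − 32 + 4 = -31, attained at (-1, -4).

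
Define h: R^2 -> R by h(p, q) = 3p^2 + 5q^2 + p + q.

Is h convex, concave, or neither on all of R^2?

convex

h is quadratic, so its Hessian is the constant matrix H = [[6, 0], [0, 10]].
det(H) = 60, tr(H) = 16.
det(H) > 0 and tr(H) > 0, so H is positive definite everywhere: convex.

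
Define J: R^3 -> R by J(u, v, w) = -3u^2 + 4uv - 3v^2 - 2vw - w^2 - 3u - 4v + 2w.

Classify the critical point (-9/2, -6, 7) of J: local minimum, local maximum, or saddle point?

The Hessian is constant: H = [[-6, 4, 0], [4, -6, -2], [0, -2, -2]].
Leading principal minors: Δ₁ = -6, Δ₂ = 20, Δ₃ = -16.
The minors alternate sign starting negative (−, +, −), so H is negative definite: a local maximum.

local maximum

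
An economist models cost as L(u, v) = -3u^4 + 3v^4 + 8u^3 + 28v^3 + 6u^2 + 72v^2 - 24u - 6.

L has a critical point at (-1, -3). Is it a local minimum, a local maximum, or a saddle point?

The mixed partial ∂²L/∂u∂v is 0, so the Hessian at any point is diag(L_uu, L_vv) = diag(12(-3u^2 + 4u + 1), 12(3v^2 + 14v + 12)).
At (-1, -3): H = diag(-72, -36).
Both eigenvalues are negative, so H is negative definite: a local maximum.

local maximum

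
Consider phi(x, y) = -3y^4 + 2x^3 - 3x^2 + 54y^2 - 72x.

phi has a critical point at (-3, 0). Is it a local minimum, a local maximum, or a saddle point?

saddle point

The mixed partial ∂²phi/∂x∂y is 0, so the Hessian at any point is diag(phi_xx, phi_yy) = diag(6(2x - 1), 36(-y^2 + 3)).
At (-3, 0): H = diag(-42, 108).
The eigenvalues have opposite signs, so H is indefinite: a saddle point.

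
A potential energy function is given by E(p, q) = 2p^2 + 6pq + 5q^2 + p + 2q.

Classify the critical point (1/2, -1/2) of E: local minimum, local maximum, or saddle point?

The Hessian of E is constant: H = [[4, 6], [6, 10]].
det(H) = 4·10 − 6² = 4.
det(H) > 0 and tr(H) = 14 > 0, so H is positive definite and the point is a local minimum.

local minimum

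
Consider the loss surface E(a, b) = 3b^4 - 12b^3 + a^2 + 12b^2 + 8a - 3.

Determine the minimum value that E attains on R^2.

E(a,b) separates as P(a) + Q(b) − 3, so its minimum is min P + min Q − 3.
P'(a) = 2a + 8 vanishes at a ∈ {-4}; Q'(b) = 12b(b - 2)(b - 1) vanishes at b ∈ {0, 1, 2}.
Local minima of P (where P''>0): P(-4)=-16. Local minima of Q: Q(0)=0, Q(2)=0.
So the global minimum of E is P(-4) + Q(0) − 3 = -16 + 0 − 3 = -19, attained at (-4, 0).

-19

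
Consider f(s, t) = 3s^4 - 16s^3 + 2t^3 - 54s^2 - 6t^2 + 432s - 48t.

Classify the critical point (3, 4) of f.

The mixed partial ∂²f/∂s∂t is 0, so the Hessian at any point is diag(f_ss, f_tt) = diag(12(3s^2 - 8s - 9), 12(t - 1)).
At (3, 4): H = diag(-72, 36).
The eigenvalues have opposite signs, so H is indefinite: a saddle point.

saddle point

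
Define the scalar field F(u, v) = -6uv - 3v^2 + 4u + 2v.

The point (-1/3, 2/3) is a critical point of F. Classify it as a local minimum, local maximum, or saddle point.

The Hessian of F is constant: H = [[0, -6], [-6, -6]].
det(H) = 0·(-6) − (-6)² = -36.
Since det(H) < 0, H is indefinite and the critical point is a saddle point.

saddle point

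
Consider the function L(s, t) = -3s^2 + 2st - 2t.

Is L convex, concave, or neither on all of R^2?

neither

L is quadratic, so its Hessian is the constant matrix H = [[-6, 2], [2, 0]].
det(H) = -4, tr(H) = -6.
det(H) < 0, so H is indefinite: neither convex nor concave.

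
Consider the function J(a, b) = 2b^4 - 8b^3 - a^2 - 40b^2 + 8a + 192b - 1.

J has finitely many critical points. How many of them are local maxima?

1

J separates as a function of a plus a function of b, so ∇J=0 decouples.
∂J/∂a = -2(a - 4) = 0 at a ∈ {4}; ∂J/∂b = 8(b - 4)(b - 2)(b + 3) = 0 at b ∈ {-3, 2, 4}.
The Hessian is diagonal: diag(J_aa, J_bb). Second derivatives: J_aa(4)=-2; J_bb(-3)=280, J_bb(2)=-80, J_bb(4)=112.
Local maxima occur where both diagonal entries negative: (4, 2). Count: 1.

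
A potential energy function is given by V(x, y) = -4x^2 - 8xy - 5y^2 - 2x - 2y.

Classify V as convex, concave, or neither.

concave

V is quadratic, so its Hessian is the constant matrix H = [[-8, -8], [-8, -10]].
det(H) = 16, tr(H) = -18.
det(H) > 0 and tr(H) < 0, so H is negative definite everywhere: concave.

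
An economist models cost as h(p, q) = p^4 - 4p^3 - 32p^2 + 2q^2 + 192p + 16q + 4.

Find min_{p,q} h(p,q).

h(p,q) separates as A(p) + B(q) + 4, so its minimum is min A + min B + 4.
A'(p) = 4(p - 4)(p - 3)(p + 4) vanishes at p ∈ {-4, 3, 4}; B'(q) = 4q + 16 vanishes at q ∈ {-4}.
Local minima of A (where A''>0): A(-4)=-768, A(4)=256. Local minima of B: B(-4)=-32.
So the global minimum of h is A(-4) + B(-4) + 4 = -768 − 32 + 4 = -796, attained at (-4, -4).

-796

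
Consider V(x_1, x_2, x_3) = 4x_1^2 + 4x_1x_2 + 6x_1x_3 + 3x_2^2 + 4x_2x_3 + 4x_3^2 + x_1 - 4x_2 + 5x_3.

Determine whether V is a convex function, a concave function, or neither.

V is quadratic, so its Hessian is the constant matrix H = [[8, 4, 6], [4, 6, 4], [6, 4, 8]].
Leading principal minors: 8, 32, 104.
All positive ⇒ H ≻ 0 ⇒ convex.

convex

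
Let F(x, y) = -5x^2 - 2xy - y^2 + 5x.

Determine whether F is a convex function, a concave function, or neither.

F is quadratic, so its Hessian is the constant matrix H = [[-10, -2], [-2, -2]].
det(H) = 16, tr(H) = -12.
det(H) > 0 and tr(H) < 0, so H is negative definite everywhere: concave.

concave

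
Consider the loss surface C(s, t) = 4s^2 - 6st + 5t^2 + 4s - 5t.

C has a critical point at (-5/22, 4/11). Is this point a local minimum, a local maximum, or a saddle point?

The Hessian of C is constant: H = [[8, -6], [-6, 10]].
det(H) = 8·10 − (-6)² = 44.
det(H) > 0 and tr(H) = 18 > 0, so H is positive definite and the point is a local minimum.

local minimum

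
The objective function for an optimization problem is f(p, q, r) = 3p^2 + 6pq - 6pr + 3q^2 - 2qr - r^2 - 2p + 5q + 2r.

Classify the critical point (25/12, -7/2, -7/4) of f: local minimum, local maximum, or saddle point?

The Hessian is constant: H = [[6, 6, -6], [6, 6, -2], [-6, -2, -2]].
Leading principal minors: Δ₁ = 6, Δ₂ = 0, Δ₃ = -96.
The minors fit neither the all-positive nor the alternating-sign pattern, so H is indefinite: a saddle point.

saddle point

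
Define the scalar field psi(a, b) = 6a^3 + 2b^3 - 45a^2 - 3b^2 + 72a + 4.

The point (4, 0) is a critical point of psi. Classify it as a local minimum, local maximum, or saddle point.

The mixed partial ∂²psi/∂a∂b is 0, so the Hessian at any point is diag(psi_aa, psi_bb) = diag(18(2a - 5), 6(2b - 1)).
At (4, 0): H = diag(54, -6).
The eigenvalues have opposite signs, so H is indefinite: a saddle point.

saddle point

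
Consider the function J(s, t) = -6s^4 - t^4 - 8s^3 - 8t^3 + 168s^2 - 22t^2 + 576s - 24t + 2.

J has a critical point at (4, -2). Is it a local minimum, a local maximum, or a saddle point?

The mixed partial ∂²J/∂s∂t is 0, so the Hessian at any point is diag(J_ss, J_tt) = diag(24(-3s^2 - 2s + 14), -4(3t^2 + 12t + 11)).
At (4, -2): H = diag(-1008, 4).
The eigenvalues have opposite signs, so H is indefinite: a saddle point.

saddle point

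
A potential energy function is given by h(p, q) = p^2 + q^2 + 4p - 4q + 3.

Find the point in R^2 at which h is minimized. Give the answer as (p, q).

h(p,q) separates as A(p) + B(q) + 3, so its minimum is min A + min B + 3.
A'(p) = 2p + 4 vanishes at p ∈ {-2}; B'(q) = 2q - 4 vanishes at q ∈ {2}.
Local minima of A (where A''>0): A(-2)=-4. Local minima of B: B(2)=-4.
So the global minimum of h is A(-2) + B(2) + 3 = -4 − 4 + 3 = -5, attained at (-2, 2).

(-2, 2)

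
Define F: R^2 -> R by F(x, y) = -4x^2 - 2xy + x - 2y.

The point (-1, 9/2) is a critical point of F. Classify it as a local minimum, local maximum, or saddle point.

The Hessian of F is constant: H = [[-8, -2], [-2, 0]].
det(H) = (-8)·0 − (-2)² = -4.
Since det(H) < 0, H is indefinite and the critical point is a saddle point.

saddle point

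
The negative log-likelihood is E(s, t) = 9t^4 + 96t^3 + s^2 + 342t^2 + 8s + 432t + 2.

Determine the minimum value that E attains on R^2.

-191

E(s,t) separates as P(s) + Q(t) + 2, so its minimum is min P + min Q + 2.
P'(s) = 2s + 8 vanishes at s ∈ {-4}; Q'(t) = 36(t + 1)(t + 3)(t + 4) vanishes at t ∈ {-4, -3, -1}.
Local minima of P (where P''>0): P(-4)=-16. Local minima of Q: Q(-4)=-96, Q(-1)=-177.
So the global minimum of E is P(-4) + Q(-1) + 2 = -16 − 177 + 2 = -191, attained at (-4, -1).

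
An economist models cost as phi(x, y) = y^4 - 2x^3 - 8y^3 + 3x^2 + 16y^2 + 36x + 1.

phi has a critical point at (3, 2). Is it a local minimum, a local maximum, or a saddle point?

The mixed partial ∂²phi/∂x∂y is 0, so the Hessian at any point is diag(phi_xx, phi_yy) = diag(6(-2x + 1), 4(3y^2 - 12y + 8)).
At (3, 2): H = diag(-30, -16).
Both eigenvalues are negative, so H is negative definite: a local maximum.

local maximum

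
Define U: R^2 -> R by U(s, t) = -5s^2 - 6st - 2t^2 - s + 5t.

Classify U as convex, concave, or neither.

concave

U is quadratic, so its Hessian is the constant matrix H = [[-10, -6], [-6, -4]].
det(H) = 4, tr(H) = -14.
det(H) > 0 and tr(H) < 0, so H is negative definite everywhere: concave.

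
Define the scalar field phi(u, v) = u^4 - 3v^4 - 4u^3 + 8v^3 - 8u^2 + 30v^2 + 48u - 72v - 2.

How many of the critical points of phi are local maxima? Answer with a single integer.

phi separates as a function of u plus a function of v, so ∇phi=0 decouples.
∂phi/∂u = 4(u - 3)(u - 2)(u + 2) = 0 at u ∈ {-2, 2, 3}; ∂phi/∂v = -12(v - 3)(v - 1)(v + 2) = 0 at v ∈ {-2, 1, 3}.
The Hessian is diagonal: diag(phi_uu, phi_vv). Second derivatives: phi_uu(-2)=80, phi_uu(2)=-16, phi_uu(3)=20; phi_vv(-2)=-180, phi_vv(1)=72, phi_vv(3)=-120.
Local maxima occur where both diagonal entries negative: (2, -2), (2, 3). Count: 2.

2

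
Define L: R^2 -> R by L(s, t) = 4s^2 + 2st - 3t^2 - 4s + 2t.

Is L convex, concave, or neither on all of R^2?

neither

L is quadratic, so its Hessian is the constant matrix H = [[8, 2], [2, -6]].
det(H) = -52, tr(H) = 2.
det(H) < 0, so H is indefinite: neither convex nor concave.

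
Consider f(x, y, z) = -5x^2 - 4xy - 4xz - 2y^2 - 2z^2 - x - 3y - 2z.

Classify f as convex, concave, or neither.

f is quadratic, so its Hessian is the constant matrix H = [[-10, -4, -4], [-4, -4, 0], [-4, 0, -4]].
Leading principal minors: -10, 24, -32.
Signs alternate −, +, − ⇒ H ≺ 0 ⇒ concave.

concave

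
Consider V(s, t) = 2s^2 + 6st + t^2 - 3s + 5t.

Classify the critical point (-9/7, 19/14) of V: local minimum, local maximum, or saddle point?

The Hessian of V is constant: H = [[4, 6], [6, 2]].
det(H) = 4·2 − 6² = -28.
Since det(H) < 0, H is indefinite and the critical point is a saddle point.

saddle point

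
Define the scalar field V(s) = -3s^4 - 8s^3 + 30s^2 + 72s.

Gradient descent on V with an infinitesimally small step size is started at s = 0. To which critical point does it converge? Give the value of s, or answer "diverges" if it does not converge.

-1

V'(s) = -12(s - 2)(s + 1)(s + 3), so V'(0) = 72.
Gradient descent moves in the -V' direction, i.e. s is decreasing.
The nearest critical point in that direction is s = -1, where V'' = 72 > 0 (a local minimum). The iterate converges there.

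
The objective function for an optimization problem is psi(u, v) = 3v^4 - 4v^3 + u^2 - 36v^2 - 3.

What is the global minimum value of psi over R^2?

-192

psi(u,v) separates as P(u) + Q(v) − 3, so its minimum is min P + min Q − 3.
P'(u) = 2u vanishes at u ∈ {0}; Q'(v) = 12v(v - 3)(v + 2) vanishes at v ∈ {-2, 0, 3}.
Local minima of P (where P''>0): P(0)=0. Local minima of Q: Q(-2)=-64, Q(3)=-189.
So the global minimum of psi is P(0) + Q(3) − 3 = 0 − 189 − 3 = -192, attained at (0, 3).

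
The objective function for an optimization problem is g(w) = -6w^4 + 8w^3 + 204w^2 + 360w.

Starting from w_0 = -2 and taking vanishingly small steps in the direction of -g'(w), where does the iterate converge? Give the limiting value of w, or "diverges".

-1

g'(w) = -24(w - 5)(w + 1)(w + 3), so g'(-2) = -168.
Gradient descent moves in the -g' direction, i.e. w is increasing.
The nearest critical point in that direction is w = -1, where g'' = 288 > 0 (a local minimum). The iterate converges there.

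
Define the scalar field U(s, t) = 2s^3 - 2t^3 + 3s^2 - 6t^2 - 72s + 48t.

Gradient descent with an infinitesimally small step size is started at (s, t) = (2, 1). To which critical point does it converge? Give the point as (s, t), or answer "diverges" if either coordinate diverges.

U is separable, so gradient descent decouples: s follows -∂U/∂s, t follows -∂U/∂t.
∂U/∂s = 6(s - 3)(s + 4); at s=2 this is -36, so s increases.
∂U/∂t = -6(t - 2)(t + 4); at t=1 this is 30, so t decreases.
s converges to its nearest critical value 3 (a local min of the s-part); t converges to -4. The iterate converges to (3, -4).

(3, -4)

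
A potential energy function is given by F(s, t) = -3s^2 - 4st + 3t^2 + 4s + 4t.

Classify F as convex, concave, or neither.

neither

F is quadratic, so its Hessian is the constant matrix H = [[-6, -4], [-4, 6]].
det(H) = -52, tr(H) = 0.
det(H) < 0, so H is indefinite: neither convex nor concave.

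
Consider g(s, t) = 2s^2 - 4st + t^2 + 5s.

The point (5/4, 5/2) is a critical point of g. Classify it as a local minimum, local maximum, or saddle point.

saddle point

The Hessian of g is constant: H = [[4, -4], [-4, 2]].
det(H) = 4·2 − (-4)² = -8.
Since det(H) < 0, H is indefinite and the critical point is a saddle point.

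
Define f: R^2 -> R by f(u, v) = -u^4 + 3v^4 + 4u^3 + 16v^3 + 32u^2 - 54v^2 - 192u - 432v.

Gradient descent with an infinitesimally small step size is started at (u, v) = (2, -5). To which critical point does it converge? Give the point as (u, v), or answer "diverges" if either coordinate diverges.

(3, -4)

f is separable, so gradient descent decouples: u follows -∂f/∂u, v follows -∂f/∂v.
∂f/∂u = -4(u - 4)(u - 3)(u + 4); at u=2 this is -48, so u increases.
∂f/∂v = 12(v - 3)(v + 3)(v + 4); at v=-5 this is -192, so v increases.
u converges to its nearest critical value 3 (a local min of the u-part); v converges to -4. The iterate converges to (3, -4).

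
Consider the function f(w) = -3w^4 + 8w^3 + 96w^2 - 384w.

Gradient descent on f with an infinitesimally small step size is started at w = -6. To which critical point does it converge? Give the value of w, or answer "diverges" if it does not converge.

f'(w) = -12(w - 4)(w - 2)(w + 4), so f'(-6) = 1920.
Gradient descent moves in the -f' direction, i.e. w is decreasing.
There is no critical point below w=-6, and f' keeps the same sign, so the iterate runs off to −∞.

diverges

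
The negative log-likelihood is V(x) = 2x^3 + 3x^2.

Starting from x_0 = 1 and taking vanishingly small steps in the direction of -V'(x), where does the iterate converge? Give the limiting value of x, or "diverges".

0

V'(x) = 6x(x + 1), so V'(1) = 12.
Gradient descent moves in the -V' direction, i.e. x is decreasing.
The nearest critical point in that direction is x = 0, where V'' = 6 > 0 (a local minimum). The iterate converges there.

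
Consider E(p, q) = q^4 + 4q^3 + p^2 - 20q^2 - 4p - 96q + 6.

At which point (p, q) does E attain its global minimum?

E(p,q) separates as A(p) + B(q) + 6, so its minimum is min A + min B + 6.
A'(p) = 2p - 4 vanishes at p ∈ {2}; B'(q) = 4(q - 3)(q + 2)(q + 4) vanishes at q ∈ {-4, -2, 3}.
Local minima of A (where A''>0): A(2)=-4. Local minima of B: B(-4)=64, B(3)=-279.
So the global minimum of E is A(2) + B(3) + 6 = -4 − 279 + 6 = -277, attained at (2, 3).

(2, 3)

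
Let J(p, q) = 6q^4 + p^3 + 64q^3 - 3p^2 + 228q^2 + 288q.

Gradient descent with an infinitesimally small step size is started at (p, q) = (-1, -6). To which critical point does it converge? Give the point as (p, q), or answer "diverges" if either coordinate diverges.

J is separable, so gradient descent decouples: p follows -∂J/∂p, q follows -∂J/∂q.
∂J/∂p = 3p(p - 2); at p=-1 this is 9, so p decreases.
∂J/∂q = 24(q + 1)(q + 3)(q + 4); at q=-6 this is -720, so q increases.
The p-coordinate has no critical point in that direction and runs off to infinity.

diverges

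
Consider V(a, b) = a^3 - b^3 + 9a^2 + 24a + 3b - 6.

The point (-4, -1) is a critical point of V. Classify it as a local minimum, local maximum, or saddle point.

saddle point

The mixed partial ∂²V/∂a∂b is 0, so the Hessian at any point is diag(V_aa, V_bb) = diag(6(a + 3), -6b).
At (-4, -1): H = diag(-6, 6).
The eigenvalues have opposite signs, so H is indefinite: a saddle point.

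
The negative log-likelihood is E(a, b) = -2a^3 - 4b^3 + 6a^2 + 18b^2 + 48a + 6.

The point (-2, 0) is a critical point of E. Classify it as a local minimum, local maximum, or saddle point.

local minimum

The mixed partial ∂²E/∂a∂b is 0, so the Hessian at any point is diag(E_aa, E_bb) = diag(12(-a + 1), 12(-2b + 3)).
At (-2, 0): H = diag(36, 36).
Both eigenvalues are positive, so H is positive definite: a local minimum.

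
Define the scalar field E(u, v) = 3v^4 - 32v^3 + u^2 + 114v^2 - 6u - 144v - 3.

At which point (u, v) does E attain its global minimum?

E(u,v) separates as P(u) + Q(v) − 3, so its minimum is min P + min Q − 3.
P'(u) = 2u - 6 vanishes at u ∈ {3}; Q'(v) = 12(v - 4)(v - 3)(v - 1) vanishes at v ∈ {1, 3, 4}.
Local minima of P (where P''>0): P(3)=-9. Local minima of Q: Q(1)=-59, Q(4)=-32.
So the global minimum of E is P(3) + Q(1) − 3 = -9 − 59 − 3 = -71, attained at (3, 1).

(3, 1)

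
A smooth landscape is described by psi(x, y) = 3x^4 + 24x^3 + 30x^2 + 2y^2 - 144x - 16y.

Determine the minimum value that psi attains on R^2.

psi(x,y) separates as P(x) + Q(y), so its minimum is min P + min Q.
P'(x) = 12(x - 1)(x + 3)(x + 4) vanishes at x ∈ {-4, -3, 1}; Q'(y) = 4y - 16 vanishes at y ∈ {4}.
Local minima of P (where P''>0): P(-4)=288, P(1)=-87. Local minima of Q: Q(4)=-32.
So the global minimum of psi is P(1) + Q(4) = -87 − 32 = -119, attained at (1, 4).

-119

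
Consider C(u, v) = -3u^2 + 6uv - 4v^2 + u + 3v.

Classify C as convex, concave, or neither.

concave

C is quadratic, so its Hessian is the constant matrix H = [[-6, 6], [6, -8]].
det(H) = 12, tr(H) = -14.
det(H) > 0 and tr(H) < 0, so H is negative definite everywhere: concave.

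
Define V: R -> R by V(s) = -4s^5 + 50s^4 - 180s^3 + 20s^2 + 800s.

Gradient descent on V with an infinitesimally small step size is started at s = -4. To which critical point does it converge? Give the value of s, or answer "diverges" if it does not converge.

V'(s) = -20(s - 5)(s - 4)(s - 2)(s + 1), so V'(-4) = -25920.
Gradient descent moves in the -V' direction, i.e. s is increasing.
The nearest critical point in that direction is s = -1, where V'' = 1800 > 0 (a local minimum). The iterate converges there.

-1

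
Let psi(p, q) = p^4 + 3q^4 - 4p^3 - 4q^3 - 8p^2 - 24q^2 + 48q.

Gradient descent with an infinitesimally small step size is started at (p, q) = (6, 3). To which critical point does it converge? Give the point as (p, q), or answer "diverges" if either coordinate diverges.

(4, 2)

psi is separable, so gradient descent decouples: p follows -∂psi/∂p, q follows -∂psi/∂q.
∂psi/∂p = 4p(p - 4)(p + 1); at p=6 this is 336, so p decreases.
∂psi/∂q = 12(q - 2)(q - 1)(q + 2); at q=3 this is 120, so q decreases.
p converges to its nearest critical value 4 (a local min of the p-part); q converges to 2. The iterate converges to (4, 2).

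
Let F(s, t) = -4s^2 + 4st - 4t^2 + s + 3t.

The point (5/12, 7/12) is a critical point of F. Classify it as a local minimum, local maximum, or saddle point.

local maximum

The Hessian of F is constant: H = [[-8, 4], [4, -8]].
det(H) = (-8)·(-8) − 4² = 48.
det(H) > 0 and tr(H) = -16 < 0, so H is negative definite and the point is a local maximum.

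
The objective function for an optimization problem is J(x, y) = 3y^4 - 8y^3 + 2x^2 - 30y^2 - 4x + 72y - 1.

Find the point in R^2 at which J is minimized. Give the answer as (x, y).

(1, -2)

J(x,y) separates as P(x) + Q(y) − 1, so its minimum is min P + min Q − 1.
P'(x) = 4x - 4 vanishes at x ∈ {1}; Q'(y) = 12(y - 3)(y - 1)(y + 2) vanishes at y ∈ {-2, 1, 3}.
Local minima of P (where P''>0): P(1)=-2. Local minima of Q: Q(-2)=-152, Q(3)=-27.
So the global minimum of J is P(1) + Q(-2) − 1 = -2 − 152 − 1 = -155, attained at (1, -2).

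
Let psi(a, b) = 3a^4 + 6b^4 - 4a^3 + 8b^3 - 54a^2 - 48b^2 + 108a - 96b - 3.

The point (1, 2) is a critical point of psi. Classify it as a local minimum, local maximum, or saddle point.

The mixed partial ∂²psi/∂a∂b is 0, so the Hessian at any point is diag(psi_aa, psi_bb) = diag(12(3a^2 - 2a - 9), 24(3b^2 + 2b - 4)).
At (1, 2): H = diag(-96, 288).
The eigenvalues have opposite signs, so H is indefinite: a saddle point.

saddle point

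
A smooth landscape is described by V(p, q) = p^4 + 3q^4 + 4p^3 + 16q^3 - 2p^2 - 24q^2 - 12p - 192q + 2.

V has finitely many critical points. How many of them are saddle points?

V separates as a function of p plus a function of q, so ∇V=0 decouples.
∂V/∂p = 4(p - 1)(p + 1)(p + 3) = 0 at p ∈ {-3, -1, 1}; ∂V/∂q = 12(q - 2)(q + 2)(q + 4) = 0 at q ∈ {-4, -2, 2}.
The Hessian is diagonal: diag(V_pp, V_qq). Second derivatives: V_pp(-3)=32, V_pp(-1)=-16, V_pp(1)=32; V_qq(-4)=144, V_qq(-2)=-96, V_qq(2)=288.
Saddle points occur where the two diagonal entries have opposite signs: (-3, -2), (-1, -4), (-1, 2), (1, -2). Count: 4.

4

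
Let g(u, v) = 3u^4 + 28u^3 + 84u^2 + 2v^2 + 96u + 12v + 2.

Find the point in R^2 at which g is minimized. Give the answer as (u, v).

g(u,v) separates as P(u) + Q(v) + 2, so its minimum is min P + min Q + 2.
P'(u) = 12(u + 1)(u + 2)(u + 4) vanishes at u ∈ {-4, -2, -1}; Q'(v) = 4v + 12 vanishes at v ∈ {-3}.
Local minima of P (where P''>0): P(-4)=-64, P(-1)=-37. Local minima of Q: Q(-3)=-18.
So the global minimum of g is P(-4) + Q(-3) + 2 = -64 − 18 + 2 = -80, attained at (-4, -3).

(-4, -3)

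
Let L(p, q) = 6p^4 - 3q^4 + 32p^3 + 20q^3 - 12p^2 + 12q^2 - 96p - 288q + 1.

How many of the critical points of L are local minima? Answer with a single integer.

2

L separates as a function of p plus a function of q, so ∇L=0 decouples.
∂L/∂p = 24(p - 1)(p + 1)(p + 4) = 0 at p ∈ {-4, -1, 1}; ∂L/∂q = -12(q - 4)(q - 3)(q + 2) = 0 at q ∈ {-2, 3, 4}.
The Hessian is diagonal: diag(L_pp, L_qq). Second derivatives: L_pp(-4)=360, L_pp(-1)=-144, L_pp(1)=240; L_qq(-2)=-360, L_qq(3)=60, L_qq(4)=-72.
Local minima occur where both diagonal entries positive: (-4, 3), (1, 3). Count: 2.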